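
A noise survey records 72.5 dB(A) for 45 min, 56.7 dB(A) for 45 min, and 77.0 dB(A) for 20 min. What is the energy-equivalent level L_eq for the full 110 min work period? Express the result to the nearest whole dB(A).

72 dB(A)

L_eq = 10·log₁₀[(1/T)·Σ tᵢ·10^(Lᵢ/10)] with T = 110 min.
Σ tᵢ·10^(Lᵢ/10) = 45·10^(72.5/10) + 45·10^(56.7/10) + 20·10^(77.0/10) = 1.824e+09.
L_eq = 10·log₁₀(1.824e+09/110) = 72.20 dB(A).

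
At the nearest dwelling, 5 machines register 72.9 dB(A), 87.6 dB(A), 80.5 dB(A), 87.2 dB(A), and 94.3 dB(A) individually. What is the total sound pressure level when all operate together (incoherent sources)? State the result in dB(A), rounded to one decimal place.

95.9 dB(A)

For uncorrelated sources the intensities add, so convert each level to linear form, sum, and take 10·log₁₀ of the total.
Σ 10^(L/10) = 10^(72.9/10) + 10^(87.6/10) + 10^(80.5/10) + 10^(87.2/10) + 10^(94.3/10) = 3.923e+09.
L_total = 10·log₁₀(3.923e+09) = 95.94 dB(A).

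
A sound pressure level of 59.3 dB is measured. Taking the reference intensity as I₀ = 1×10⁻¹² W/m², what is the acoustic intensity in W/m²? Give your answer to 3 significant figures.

8.51e-07 W/m²

I = I₀·10^(L/10) = 10⁻¹² × 10^(59.3/10) = 10^(-6.070).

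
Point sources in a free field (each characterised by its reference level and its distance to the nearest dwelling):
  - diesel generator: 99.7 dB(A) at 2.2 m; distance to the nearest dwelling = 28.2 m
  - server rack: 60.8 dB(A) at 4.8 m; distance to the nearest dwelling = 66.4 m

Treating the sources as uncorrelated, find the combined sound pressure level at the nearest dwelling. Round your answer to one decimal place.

77.5 dB(A)

First find each source's level at the receiver (point-source: −20·log₁₀(r/r_ref)), then combine on an intensity basis.
diesel generator: 99.7 − 20·log₁₀(28.2/2.2) = 99.7 − 22.16 = 77.54 dB(A).
server rack: 60.8 − 20·log₁₀(66.4/4.8) = 60.8 − 22.82 = 37.98 dB(A).
Σ 10^(L/10) = 5.681e+07 → L_total = 10·log₁₀(5.681e+07) = 77.54 dB(A).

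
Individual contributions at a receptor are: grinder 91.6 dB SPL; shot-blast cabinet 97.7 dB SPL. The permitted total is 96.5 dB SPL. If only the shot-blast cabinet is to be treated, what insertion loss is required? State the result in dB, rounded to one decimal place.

Everything except the shot-blast cabinet sums to 10^(91.6/10) = 1.445e+09 in linear terms, 91.60 dB SPL.
The limit corresponds to 10^(96.5/10) = 4.467e+09; subtracting the fixed part leaves 3.021e+09 for the shot-blast cabinet, i.e. 94.80 dB SPL.
So the shot-blast cabinet must be reduced from 97.7 to 94.80 dB SPL: IL = 2.90 dB.

2.9 dB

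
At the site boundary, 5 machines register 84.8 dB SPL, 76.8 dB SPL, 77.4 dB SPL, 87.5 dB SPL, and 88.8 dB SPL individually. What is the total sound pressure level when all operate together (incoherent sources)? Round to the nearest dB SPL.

Incoherent sources combine by intensity addition: L_total = 10·log₁₀(Σ 10^(L_i/10)).
Σ 10^(L/10) = 10^(84.8/10) + 10^(76.8/10) + 10^(77.4/10) + 10^(87.5/10) + 10^(88.8/10) = 1.726e+09.
L_total = 10·log₁₀(1.726e+09) = 92.37 dB SPL.

92 dB SPL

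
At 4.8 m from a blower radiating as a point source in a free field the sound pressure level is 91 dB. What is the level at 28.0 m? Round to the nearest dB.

Point-source attenuation: ΔL = 20·log₁₀(r₂/r₁) = 20·log₁₀(28.0/4.8) = 15.318 dB.
L₂ = 91 − 20·log₁₀(28.0/4.8) = 91 − 15.318 = 75.68 dB.

76 dB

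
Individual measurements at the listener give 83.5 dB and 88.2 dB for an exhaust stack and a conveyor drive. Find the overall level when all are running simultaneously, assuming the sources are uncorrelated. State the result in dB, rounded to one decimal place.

Incoherent sources combine by intensity addition: L_total = 10·log₁₀(Σ 10^(L_i/10)).
Σ 10^(L/10) = 10^(83.5/10) + 10^(88.2/10) = 8.846e+08.
L_total = 10·log₁₀(8.846e+08) = 89.47 dB.

89.5 dB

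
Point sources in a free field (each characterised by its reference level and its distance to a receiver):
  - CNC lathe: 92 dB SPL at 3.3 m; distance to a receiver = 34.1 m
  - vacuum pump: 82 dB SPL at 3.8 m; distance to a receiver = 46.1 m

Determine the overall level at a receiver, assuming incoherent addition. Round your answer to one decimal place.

First find each source's level at the receiver (point-source: −20·log₁₀(r/r_ref)), then combine on an intensity basis.
CNC lathe: 92 − 20·log₁₀(34.1/3.3) = 92 − 20.28 = 71.72 dB SPL.
vacuum pump: 82 − 20·log₁₀(46.1/3.8) = 82 − 21.68 = 60.32 dB SPL.
Σ 10^(L/10) = 1.592e+07 → L_total = 10·log₁₀(1.592e+07) = 72.02 dB SPL.

72.0 dB SPL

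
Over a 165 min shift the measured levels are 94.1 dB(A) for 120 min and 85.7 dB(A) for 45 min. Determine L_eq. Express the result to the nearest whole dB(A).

93 dB(A)

The energy average is taken in the linear domain: L_eq = 10·log₁₀[(Σ tᵢ·10^(Lᵢ/10))/T], T = 165 min.
Σ tᵢ·10^(Lᵢ/10) = 120·10^(94.1/10) + 45·10^(85.7/10) = 3.252e+11.
L_eq = 10·log₁₀(3.252e+11/165) = 92.95 dB(A).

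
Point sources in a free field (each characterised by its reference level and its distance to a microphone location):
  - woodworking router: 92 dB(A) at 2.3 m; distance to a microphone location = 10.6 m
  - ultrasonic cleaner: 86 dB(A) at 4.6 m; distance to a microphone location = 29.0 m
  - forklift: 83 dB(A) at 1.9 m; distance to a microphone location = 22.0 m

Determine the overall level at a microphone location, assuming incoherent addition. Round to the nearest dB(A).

79 dB(A)

Propagate each source to the receiver with L = L_ref − 20·log₁₀(r/r_ref), then add intensities.
woodworking router: 92 − 20·log₁₀(10.6/2.3) = 92 − 13.27 = 78.73 dB(A).
ultrasonic cleaner: 86 − 20·log₁₀(29.0/4.6) = 86 − 15.99 = 70.01 dB(A).
forklift: 83 − 20·log₁₀(22.0/1.9) = 83 − 21.27 = 61.73 dB(A).
Σ 10^(L/10) = 8.612e+07 → L_total = 10·log₁₀(8.612e+07) = 79.35 dB(A).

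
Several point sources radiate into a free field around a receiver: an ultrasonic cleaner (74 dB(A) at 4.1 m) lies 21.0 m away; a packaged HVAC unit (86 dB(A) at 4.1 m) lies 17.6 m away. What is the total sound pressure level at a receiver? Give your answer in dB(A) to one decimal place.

First find each source's level at the receiver (point-source: −20·log₁₀(r/r_ref)), then combine on an intensity basis.
ultrasonic cleaner: 74 − 20·log₁₀(21.0/4.1) = 74 − 14.19 = 59.81 dB(A).
packaged HVAC unit: 86 − 20·log₁₀(17.6/4.1) = 86 − 12.65 = 73.35 dB(A).
Σ 10^(L/10) = 2.256e+07 → L_total = 10·log₁₀(2.256e+07) = 73.53 dB(A).

73.5 dB(A)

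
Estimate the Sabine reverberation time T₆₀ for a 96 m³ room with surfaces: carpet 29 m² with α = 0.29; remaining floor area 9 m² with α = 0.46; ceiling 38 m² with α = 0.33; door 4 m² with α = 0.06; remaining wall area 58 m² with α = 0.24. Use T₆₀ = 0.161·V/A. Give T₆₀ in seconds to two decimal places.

0.39 s

A = Σ Sᵢαᵢ = 29·0.29 + 9·0.46 + 38·0.33 + 4·0.06 + 58·0.24 = 39.25 m².
T₆₀ = 0.161 × 96 / 39.25 = 0.394 s.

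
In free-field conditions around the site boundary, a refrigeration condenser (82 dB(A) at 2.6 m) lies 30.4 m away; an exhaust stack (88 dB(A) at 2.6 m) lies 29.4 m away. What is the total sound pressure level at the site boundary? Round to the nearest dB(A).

Propagate each source to the receiver with L = L_ref − 20·log₁₀(r/r_ref), then add intensities.
refrigeration condenser: 82 − 20·log₁₀(30.4/2.6) = 82 − 21.36 = 60.64 dB(A).
exhaust stack: 88 − 20·log₁₀(29.4/2.6) = 88 − 21.07 = 66.93 dB(A).
Σ 10^(L/10) = 6.094e+06 → L_total = 10·log₁₀(6.094e+06) = 67.85 dB(A).

68 dB(A)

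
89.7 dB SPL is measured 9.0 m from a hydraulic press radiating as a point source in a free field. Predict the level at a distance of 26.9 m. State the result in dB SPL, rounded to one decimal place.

80.2 dB SPL

For a point source, L₂ = L₁ − 20·log₁₀(r₂/r₁).
L₂ = 89.7 − 20·log₁₀(26.9/9.0) = 89.7 − 9.510 = 80.19 dB SPL.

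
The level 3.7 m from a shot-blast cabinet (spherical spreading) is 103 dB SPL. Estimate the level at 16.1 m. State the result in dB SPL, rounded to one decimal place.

Point-source attenuation: ΔL = 20·log₁₀(r₂/r₁) = 20·log₁₀(16.1/3.7) = 12.772 dB.
L₂ = 103 − 20·log₁₀(16.1/3.7) = 103 − 12.772 = 90.23 dB SPL.

90.2 dB SPL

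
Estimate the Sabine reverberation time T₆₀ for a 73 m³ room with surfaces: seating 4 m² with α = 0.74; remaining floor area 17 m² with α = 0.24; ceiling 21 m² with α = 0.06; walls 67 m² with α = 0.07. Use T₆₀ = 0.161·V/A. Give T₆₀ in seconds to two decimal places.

0.90 s

A = Σ Sᵢαᵢ = 4·0.74 + 17·0.24 + 21·0.06 + 67·0.07 = 12.99 m².
T₆₀ = 0.161 × 73 / 12.99 = 0.905 s.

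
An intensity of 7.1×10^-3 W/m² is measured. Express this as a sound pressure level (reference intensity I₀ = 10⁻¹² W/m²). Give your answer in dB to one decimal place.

98.5 dB

L = 10·log₁₀(I/I₀) = 10·log₁₀(7.1×10^-3/10⁻¹²) = 10·log₁₀(7.1×10^9).
L = 10·(0.8513 + 9) = 98.51 dB.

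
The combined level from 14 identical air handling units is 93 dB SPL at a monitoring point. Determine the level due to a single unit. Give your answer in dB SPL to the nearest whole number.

82 dB SPL

For N identical incoherent sources L_total = L₁ + 10·log₁₀ N, so L₁ = 93 − 10·log₁₀(14) = 93 − 11.461.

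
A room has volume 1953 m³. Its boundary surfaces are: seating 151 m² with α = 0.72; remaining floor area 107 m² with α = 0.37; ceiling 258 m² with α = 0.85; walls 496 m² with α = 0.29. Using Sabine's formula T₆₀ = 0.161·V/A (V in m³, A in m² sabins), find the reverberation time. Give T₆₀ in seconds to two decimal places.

0.61 s

A = Σ Sᵢαᵢ = 151·0.72 + 107·0.37 + 258·0.85 + 496·0.29 = 511.45 m².
T₆₀ = 0.161·V/A = 0.161·1953/511.45 = 0.615 s.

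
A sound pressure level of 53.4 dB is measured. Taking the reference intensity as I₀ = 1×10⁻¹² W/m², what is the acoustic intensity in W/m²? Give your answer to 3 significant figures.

I = I₀·10^(L/10) = 10⁻¹² × 10^(53.4/10) = 10^(-6.660).

2.19e-07 W/m²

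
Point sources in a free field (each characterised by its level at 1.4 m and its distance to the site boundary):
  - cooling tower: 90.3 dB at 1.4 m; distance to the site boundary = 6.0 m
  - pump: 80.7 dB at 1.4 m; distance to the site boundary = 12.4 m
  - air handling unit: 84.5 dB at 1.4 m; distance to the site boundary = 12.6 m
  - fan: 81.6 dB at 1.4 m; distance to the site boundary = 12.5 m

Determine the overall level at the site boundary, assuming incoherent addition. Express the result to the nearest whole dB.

Propagate each source to the receiver with L = L_ref − 20·log₁₀(r/r_ref), then add intensities.
cooling tower: 90.3 − 20·log₁₀(6.0/1.4) = 90.3 − 12.64 = 77.66 dB.
pump: 80.7 − 20·log₁₀(12.4/1.4) = 80.7 − 18.95 = 61.75 dB.
air handling unit: 84.5 − 20·log₁₀(12.6/1.4) = 84.5 − 19.08 = 65.42 dB.
fan: 81.6 − 20·log₁₀(12.5/1.4) = 81.6 − 19.02 = 62.58 dB.
Σ 10^(L/10) = 6.513e+07 → L_total = 10·log₁₀(6.513e+07) = 78.14 dB.

78 dB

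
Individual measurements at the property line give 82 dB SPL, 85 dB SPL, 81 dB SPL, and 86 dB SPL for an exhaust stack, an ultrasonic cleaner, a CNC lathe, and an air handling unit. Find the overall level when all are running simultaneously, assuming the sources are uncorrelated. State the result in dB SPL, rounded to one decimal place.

90.0 dB SPL

Incoherent sources combine by intensity addition: L_total = 10·log₁₀(Σ 10^(L_i/10)).
Σ 10^(L/10) = 10^(82/10) + 10^(85/10) + 10^(81/10) + 10^(86/10) = 9.987e+08.
L_total = 10·log₁₀(9.987e+08) = 89.99 dB SPL.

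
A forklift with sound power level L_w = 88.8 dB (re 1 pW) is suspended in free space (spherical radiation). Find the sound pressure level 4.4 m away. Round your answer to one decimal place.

64.9 dB

L_p = L_w − 10·log₁₀(4π·r²) with r = 4.4 m.
4π·r² = 243.3 m², 10·log₁₀ of that is 23.861 dB.
L_p = 88.8 − 23.861 = 64.94 dB.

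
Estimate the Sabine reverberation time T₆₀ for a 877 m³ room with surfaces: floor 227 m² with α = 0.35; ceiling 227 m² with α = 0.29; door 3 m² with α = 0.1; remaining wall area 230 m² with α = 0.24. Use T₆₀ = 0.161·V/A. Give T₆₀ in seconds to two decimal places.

A = Σ Sᵢαᵢ = 227·0.35 + 227·0.29 + 3·0.1 + 230·0.24 = 200.78 m².
T₆₀ = 0.161 × 877 / 200.78 = 0.703 s.

0.70 s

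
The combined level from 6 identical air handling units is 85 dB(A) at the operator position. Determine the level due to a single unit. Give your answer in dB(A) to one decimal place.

77.2 dB(A)

Dividing the total intensity by 6 lowers the level by 10·log₁₀ 6 = 7.782 dB: L₁ = 85 − 7.782.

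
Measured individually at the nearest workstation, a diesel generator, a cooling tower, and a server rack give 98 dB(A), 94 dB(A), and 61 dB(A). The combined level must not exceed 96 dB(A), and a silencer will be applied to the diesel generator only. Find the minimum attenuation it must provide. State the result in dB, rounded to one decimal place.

Everything except the diesel generator sums to 10^(94/10) + 10^(61/10) = 2.513e+09 in linear terms, 94.00 dB(A).
The limit corresponds to 10^(96/10) = 3.981e+09; subtracting the fixed part leaves 1.468e+09 for the diesel generator, i.e. 91.67 dB(A).
Required insertion loss = 98 − 91.67 = 6.33 dB.

6.3 dB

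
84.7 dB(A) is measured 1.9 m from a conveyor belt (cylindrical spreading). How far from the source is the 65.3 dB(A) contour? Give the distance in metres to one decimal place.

Line-source spreading drops the level by 10·log₁₀(r₂/r₁); inverting, r₂/r₁ = 10^(ΔL/10).
r₂ = 1.9·10^((84.7−65.3)/10) = 1.9·10^(19.4/10) = 165.48 m.

165.5 m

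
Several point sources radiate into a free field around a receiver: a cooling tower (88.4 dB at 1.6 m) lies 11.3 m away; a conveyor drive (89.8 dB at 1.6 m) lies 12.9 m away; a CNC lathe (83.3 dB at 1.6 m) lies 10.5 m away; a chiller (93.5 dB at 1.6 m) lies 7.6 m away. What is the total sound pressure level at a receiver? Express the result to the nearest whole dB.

81 dB

Apply inverse-square spreading to bring every level to the receiver, then sum 10^(L/10).
cooling tower: 88.4 − 20·log₁₀(11.3/1.6) = 88.4 − 16.98 = 71.42 dB.
conveyor drive: 89.8 − 20·log₁₀(12.9/1.6) = 89.8 − 18.13 = 71.67 dB.
CNC lathe: 83.3 − 20·log₁₀(10.5/1.6) = 83.3 − 16.34 = 66.96 dB.
chiller: 93.5 − 20·log₁₀(7.6/1.6) = 93.5 − 13.53 = 79.97 dB.
Σ 10^(L/10) = 1.327e+08 → L_total = 10·log₁₀(1.327e+08) = 81.23 dB.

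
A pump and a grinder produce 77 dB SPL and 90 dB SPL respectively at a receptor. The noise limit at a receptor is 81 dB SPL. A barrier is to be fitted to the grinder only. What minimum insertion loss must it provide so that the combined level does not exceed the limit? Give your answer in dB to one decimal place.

11.2 dB

The untreated sources together contribute 10^(77/10) = 5.012e+07, i.e. 77.00 dB SPL.
The limit corresponds to 10^(81/10) = 1.259e+08; subtracting the fixed part leaves 7.577e+07 for the grinder, i.e. 78.80 dB SPL.
Required insertion loss = 90 − 78.80 = 11.20 dB.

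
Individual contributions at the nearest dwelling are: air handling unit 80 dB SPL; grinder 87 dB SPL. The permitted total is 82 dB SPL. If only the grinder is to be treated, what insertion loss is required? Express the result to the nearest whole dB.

9 dB

Everything except the grinder sums to 10^(80/10) = 1.000e+08 in linear terms, 80.00 dB SPL.
To meet 82 dB SPL overall, the treated grinder may contribute at most 10^(82/10) − 1.000e+08 = 5.849e+07, i.e. 77.67 dB SPL.
So the grinder must be reduced from 87 to 77.67 dB SPL: IL = 9.33 dB.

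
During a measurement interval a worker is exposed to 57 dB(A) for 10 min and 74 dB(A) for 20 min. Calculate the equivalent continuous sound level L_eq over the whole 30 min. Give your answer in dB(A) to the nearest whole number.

Weight each interval's intensity by its duration and average over T = 30 min:
Σ tᵢ·10^(Lᵢ/10) = 10·10^(57/10) + 20·10^(74/10) = 5.074e+08.
L_eq = 10·log₁₀(5.074e+08/30) = 72.28 dB(A).

72 dB(A)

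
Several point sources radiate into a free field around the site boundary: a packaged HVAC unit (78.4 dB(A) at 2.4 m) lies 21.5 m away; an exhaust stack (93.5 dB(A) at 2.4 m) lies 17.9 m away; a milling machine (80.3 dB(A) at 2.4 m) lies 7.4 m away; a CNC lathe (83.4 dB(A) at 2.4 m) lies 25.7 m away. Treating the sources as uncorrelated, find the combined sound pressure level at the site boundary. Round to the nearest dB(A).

Apply inverse-square spreading to bring every level to the receiver, then sum 10^(L/10).
packaged HVAC unit: 78.4 − 20·log₁₀(21.5/2.4) = 78.4 − 19.04 = 59.36 dB(A).
exhaust stack: 93.5 − 20·log₁₀(17.9/2.4) = 93.5 − 17.45 = 76.05 dB(A).
milling machine: 80.3 − 20·log₁₀(7.4/2.4) = 80.3 − 9.78 = 70.52 dB(A).
CNC lathe: 83.4 − 20·log₁₀(25.7/2.4) = 83.4 − 20.59 = 62.81 dB(A).
Σ 10^(L/10) = 5.429e+07 → L_total = 10·log₁₀(5.429e+07) = 77.35 dB(A).

77 dB(A)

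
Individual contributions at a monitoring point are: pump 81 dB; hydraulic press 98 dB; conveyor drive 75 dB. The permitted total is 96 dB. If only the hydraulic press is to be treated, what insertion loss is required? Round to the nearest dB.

The untreated sources together contribute 10^(81/10) + 10^(75/10) = 1.575e+08, i.e. 81.97 dB.
The limit corresponds to 10^(96/10) = 3.981e+09; subtracting the fixed part leaves 3.824e+09 for the hydraulic press, i.e. 95.82 dB.
Required insertion loss = 98 − 95.82 = 2.18 dB.

2 dB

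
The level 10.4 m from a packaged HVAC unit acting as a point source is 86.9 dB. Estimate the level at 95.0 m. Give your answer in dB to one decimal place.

Spherical spreading from a point source gives a 20·log₁₀(r₂/r₁) drop.
L₂ = 86.9 − 20·log₁₀(95.0/10.4) = 86.9 − 19.214 = 67.69 dB.

67.7 dB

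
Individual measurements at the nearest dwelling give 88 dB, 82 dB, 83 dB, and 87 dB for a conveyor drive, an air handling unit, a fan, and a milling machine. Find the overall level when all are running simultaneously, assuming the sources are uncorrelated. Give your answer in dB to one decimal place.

91.7 dB

For uncorrelated sources the intensities add, so convert each level to linear form, sum, and take 10·log₁₀ of the total.
Σ 10^(L/10) = 10^(88/10) + 10^(82/10) + 10^(83/10) + 10^(87/10) = 1.490e+09.
L_total = 10·log₁₀(1.490e+09) = 91.73 dB.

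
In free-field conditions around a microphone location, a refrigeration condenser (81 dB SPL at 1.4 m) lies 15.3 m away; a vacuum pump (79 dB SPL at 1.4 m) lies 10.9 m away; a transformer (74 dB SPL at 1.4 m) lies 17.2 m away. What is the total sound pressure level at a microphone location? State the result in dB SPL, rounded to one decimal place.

First find each source's level at the receiver (point-source: −20·log₁₀(r/r_ref)), then combine on an intensity basis.
refrigeration condenser: 81 − 20·log₁₀(15.3/1.4) = 81 − 20.77 = 60.23 dB SPL.
vacuum pump: 79 − 20·log₁₀(10.9/1.4) = 79 − 17.83 = 61.17 dB SPL.
transformer: 74 − 20·log₁₀(17.2/1.4) = 74 − 21.79 = 52.21 dB SPL.
Σ 10^(L/10) = 2.531e+06 → L_total = 10·log₁₀(2.531e+06) = 64.03 dB SPL.

64.0 dB SPL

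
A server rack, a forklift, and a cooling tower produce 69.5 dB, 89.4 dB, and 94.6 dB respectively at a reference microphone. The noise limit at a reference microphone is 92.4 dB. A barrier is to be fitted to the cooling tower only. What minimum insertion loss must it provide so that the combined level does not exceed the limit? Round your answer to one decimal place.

Fixed contribution from the other sources: Σ 10^(L/10) = 10^(69.5/10) + 10^(89.4/10) = 8.799e+08 (89.44 dB).
To meet 92.4 dB overall, the treated cooling tower may contribute at most 10^(92.4/10) − 8.799e+08 = 8.579e+08, i.e. 89.33 dB.
So the cooling tower must be reduced from 94.6 to 89.33 dB: IL = 5.27 dB.

5.3 dB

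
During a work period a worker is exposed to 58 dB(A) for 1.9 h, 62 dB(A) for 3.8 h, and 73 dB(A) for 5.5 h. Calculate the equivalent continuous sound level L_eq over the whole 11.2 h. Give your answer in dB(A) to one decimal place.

70.2 dB(A)

Weight each interval's intensity by its duration and average over T = 11.2 h:
Σ tᵢ·10^(Lᵢ/10) = 1.9·10^(58/10) + 3.8·10^(62/10) + 5.5·10^(73/10) = 1.170e+08.
L_eq = 10·log₁₀(1.170e+08/11.2) = 70.19 dB(A).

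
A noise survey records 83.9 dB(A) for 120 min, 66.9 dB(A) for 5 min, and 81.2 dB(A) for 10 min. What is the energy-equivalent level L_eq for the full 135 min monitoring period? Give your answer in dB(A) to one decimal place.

L_eq = 10·log₁₀[(1/T)·Σ tᵢ·10^(Lᵢ/10)] with T = 135 min.
Σ tᵢ·10^(Lᵢ/10) = 120·10^(83.9/10) + 5·10^(66.9/10) + 10·10^(81.2/10) = 3.080e+10.
L_eq = 10·log₁₀(3.080e+10/135) = 83.58 dB(A).

83.6 dB(A)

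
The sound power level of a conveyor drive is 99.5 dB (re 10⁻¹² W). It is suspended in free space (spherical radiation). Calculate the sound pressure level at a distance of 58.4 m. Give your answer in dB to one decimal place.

53.2 dB

The power spreads over a sphere of area 4π·r², so L_p = L_w − 10·log₁₀(4π·r²).
4π·r² = 4.286e+04 m², 10·log₁₀ of that is 46.320 dB.
L_p = 99.5 − 46.320 = 53.18 dB.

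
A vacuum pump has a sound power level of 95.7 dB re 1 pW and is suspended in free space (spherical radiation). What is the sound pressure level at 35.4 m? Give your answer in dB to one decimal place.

53.7 dB

L_p = L_w − 10·log₁₀(4π·r²) with r = 35.4 m.
4π·r² = 1.575e+04 m², 10·log₁₀ of that is 41.972 dB.
L_p = 95.7 − 41.972 = 53.73 dB.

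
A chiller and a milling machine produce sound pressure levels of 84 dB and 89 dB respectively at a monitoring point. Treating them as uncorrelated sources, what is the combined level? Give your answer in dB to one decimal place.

90.2 dB

For uncorrelated sources the intensities add, so convert each level to linear form, sum, and take 10·log₁₀ of the total.
Σ 10^(L/10) = 10^(84/10) + 10^(89/10) = 1.046e+09.
L_total = 10·log₁₀(1.046e+09) = 90.19 dB.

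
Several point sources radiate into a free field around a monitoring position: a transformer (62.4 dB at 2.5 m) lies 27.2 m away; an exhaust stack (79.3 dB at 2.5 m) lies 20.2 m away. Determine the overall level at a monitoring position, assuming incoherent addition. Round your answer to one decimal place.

61.2 dB

Propagate each source to the receiver with L = L_ref − 20·log₁₀(r/r_ref), then add intensities.
transformer: 62.4 − 20·log₁₀(27.2/2.5) = 62.4 − 20.73 = 41.67 dB.
exhaust stack: 79.3 − 20·log₁₀(20.2/2.5) = 79.3 − 18.15 = 61.15 dB.
Σ 10^(L/10) = 1.318e+06 → L_total = 10·log₁₀(1.318e+06) = 61.20 dB.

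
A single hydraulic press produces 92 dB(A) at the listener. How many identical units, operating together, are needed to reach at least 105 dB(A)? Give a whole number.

20

The shortfall is 105 − 92 = 13.0 dB, and N units add 10·log₁₀ N, so need 10·log₁₀ N ≥ 13.0.
N ≥ 10^(13.0/10) = 19.953, so N = 20.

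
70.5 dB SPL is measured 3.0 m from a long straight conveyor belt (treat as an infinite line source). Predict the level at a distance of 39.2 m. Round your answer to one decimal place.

For a line source, L₂ = L₁ − 10·log₁₀(r₂/r₁).
L₂ = 70.5 − 10·log₁₀(39.2/3.0) = 70.5 − 11.162 = 59.34 dB SPL.

59.3 dB SPL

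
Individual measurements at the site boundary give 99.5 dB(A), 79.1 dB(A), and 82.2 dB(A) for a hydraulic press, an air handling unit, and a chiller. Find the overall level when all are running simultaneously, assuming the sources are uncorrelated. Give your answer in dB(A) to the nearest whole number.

Incoherent sources combine by intensity addition: L_total = 10·log₁₀(Σ 10^(L_i/10)).
Σ 10^(L/10) = 10^(99.5/10) + 10^(79.1/10) + 10^(82.2/10) = 9.160e+09.
L_total = 10·log₁₀(9.160e+09) = 99.62 dB(A).

100 dB(A)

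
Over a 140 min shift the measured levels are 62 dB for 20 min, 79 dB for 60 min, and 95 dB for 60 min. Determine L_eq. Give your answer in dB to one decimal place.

Weight each interval's intensity by its duration and average over T = 140 min:
Σ tᵢ·10^(Lᵢ/10) = 20·10^(62/10) + 60·10^(79/10) + 60·10^(95/10) = 1.945e+11.
L_eq = 10·log₁₀(1.945e+11/140) = 91.43 dB.

91.4 dB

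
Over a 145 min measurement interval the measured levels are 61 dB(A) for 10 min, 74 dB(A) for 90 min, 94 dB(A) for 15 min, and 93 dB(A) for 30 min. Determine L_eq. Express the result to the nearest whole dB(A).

88 dB(A)

Weight each interval's intensity by its duration and average over T = 145 min:
Σ tᵢ·10^(Lᵢ/10) = 10·10^(61/10) + 90·10^(74/10) + 15·10^(94/10) + 30·10^(93/10) = 9.981e+10.
L_eq = 10·log₁₀(9.981e+10/145) = 88.38 dB(A).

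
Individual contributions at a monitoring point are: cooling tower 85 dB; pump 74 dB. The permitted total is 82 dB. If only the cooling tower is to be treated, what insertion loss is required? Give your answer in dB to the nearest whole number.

The untreated sources together contribute 10^(74/10) = 2.512e+07, i.e. 74.00 dB.
To meet 82 dB overall, the treated cooling tower may contribute at most 10^(82/10) − 2.512e+07 = 1.334e+08, i.e. 81.25 dB.
So the cooling tower must be reduced from 85 to 81.25 dB: IL = 3.75 dB.

4 dB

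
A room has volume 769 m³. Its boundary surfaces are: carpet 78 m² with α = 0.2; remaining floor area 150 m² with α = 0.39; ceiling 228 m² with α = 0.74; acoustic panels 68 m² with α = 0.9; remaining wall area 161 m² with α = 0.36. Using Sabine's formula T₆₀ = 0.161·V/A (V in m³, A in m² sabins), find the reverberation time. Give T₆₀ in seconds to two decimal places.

0.34 s

Total absorption A = 78·0.2 + 150·0.39 + 228·0.74 + 68·0.9 + 161·0.36 = 361.98 m² sabins.
T₆₀ = 0.161 × 769 / 361.98 = 0.342 s.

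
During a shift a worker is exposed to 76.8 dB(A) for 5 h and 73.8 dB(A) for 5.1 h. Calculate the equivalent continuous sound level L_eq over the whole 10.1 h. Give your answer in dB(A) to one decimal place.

75.5 dB(A)

The energy average is taken in the linear domain: L_eq = 10·log₁₀[(Σ tᵢ·10^(Lᵢ/10))/T], T = 10.1 h.
Σ tᵢ·10^(Lᵢ/10) = 5·10^(76.8/10) + 5.1·10^(73.8/10) = 3.617e+08.
L_eq = 10·log₁₀(3.617e+08/10.1) = 75.54 dB(A).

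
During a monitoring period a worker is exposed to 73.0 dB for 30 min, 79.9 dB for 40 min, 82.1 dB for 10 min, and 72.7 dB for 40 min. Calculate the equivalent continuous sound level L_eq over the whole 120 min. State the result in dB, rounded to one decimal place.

The energy average is taken in the linear domain: L_eq = 10·log₁₀[(Σ tᵢ·10^(Lᵢ/10))/T], T = 120 min.
Σ tᵢ·10^(Lᵢ/10) = 30·10^(73.0/10) + 40·10^(79.9/10) + 10·10^(82.1/10) + 40·10^(72.7/10) = 6.874e+09.
L_eq = 10·log₁₀(6.874e+09/120) = 77.58 dB.

77.6 dB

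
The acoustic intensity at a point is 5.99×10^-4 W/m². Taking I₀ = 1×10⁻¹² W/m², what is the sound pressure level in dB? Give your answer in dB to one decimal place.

I/I₀ = 5.99×10^-4/10⁻¹² = 5.99×10^8, and L = 10·log₁₀(I/I₀).
L = 10·(0.7774 + 8) = 87.77 dB.

87.8 dB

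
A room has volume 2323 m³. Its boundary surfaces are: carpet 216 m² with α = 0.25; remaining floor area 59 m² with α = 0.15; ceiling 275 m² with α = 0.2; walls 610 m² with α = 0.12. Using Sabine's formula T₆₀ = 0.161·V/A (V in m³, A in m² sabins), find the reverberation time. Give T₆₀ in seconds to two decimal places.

1.96 s

Summing Sᵢαᵢ: 216·0.25 + 59·0.15 + 275·0.2 + 610·0.12 = 191.05 m².
T₆₀ = 0.161·V/A = 0.161·2323/191.05 = 1.958 s.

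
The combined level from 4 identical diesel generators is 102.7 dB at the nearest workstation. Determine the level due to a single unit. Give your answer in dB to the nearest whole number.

97 dB

Dividing the total intensity by 4 lowers the level by 10·log₁₀ 4 = 6.021 dB: L₁ = 102.7 − 6.021.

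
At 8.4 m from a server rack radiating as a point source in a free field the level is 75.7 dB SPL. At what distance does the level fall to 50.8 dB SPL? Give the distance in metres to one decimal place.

The 24.9 dB drop corresponds to a distance ratio of 10^(24.9/20) for a point source.
r₂ = 8.4·10^((75.7−50.8)/20) = 8.4·10^(24.9/20) = 147.67 m.

147.7 m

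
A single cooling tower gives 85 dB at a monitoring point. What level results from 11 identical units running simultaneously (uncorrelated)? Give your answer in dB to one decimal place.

95.4 dB

L_total = L₁ + 10·log₁₀ N for N identical incoherent sources.
L_total = 85 + 10·log₁₀(11) = 85 + 10.414 = 95.41 dB.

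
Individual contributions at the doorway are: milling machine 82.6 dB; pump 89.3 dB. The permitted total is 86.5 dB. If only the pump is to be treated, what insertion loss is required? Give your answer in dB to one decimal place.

5.1 dB

The untreated sources together contribute 10^(82.6/10) = 1.820e+08, i.e. 82.60 dB.
The limit corresponds to 10^(86.5/10) = 4.467e+08; subtracting the fixed part leaves 2.647e+08 for the pump, i.e. 84.23 dB.
So the pump must be reduced from 89.3 to 84.23 dB: IL = 5.07 dB.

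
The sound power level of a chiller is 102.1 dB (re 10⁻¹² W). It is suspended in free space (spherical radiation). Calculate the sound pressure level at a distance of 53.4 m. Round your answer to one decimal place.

The power spreads over a sphere of area 4π·r², so L_p = L_w − 10·log₁₀(4π·r²).
4π·r² = 3.583e+04 m², 10·log₁₀ of that is 45.543 dB.
L_p = 102.1 − 45.543 = 56.56 dB.

56.6 dB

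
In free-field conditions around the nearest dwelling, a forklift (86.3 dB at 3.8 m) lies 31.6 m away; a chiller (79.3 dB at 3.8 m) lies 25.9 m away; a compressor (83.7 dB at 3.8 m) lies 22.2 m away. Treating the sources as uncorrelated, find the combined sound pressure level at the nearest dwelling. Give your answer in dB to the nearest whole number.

Propagate each source to the receiver with L = L_ref − 20·log₁₀(r/r_ref), then add intensities.
forklift: 86.3 − 20·log₁₀(31.6/3.8) = 86.3 − 18.40 = 67.90 dB.
chiller: 79.3 − 20·log₁₀(25.9/3.8) = 79.3 − 16.67 = 62.63 dB.
compressor: 83.7 − 20·log₁₀(22.2/3.8) = 83.7 − 15.33 = 68.37 dB.
Σ 10^(L/10) = 1.487e+07 → L_total = 10·log₁₀(1.487e+07) = 71.72 dB.

72 dB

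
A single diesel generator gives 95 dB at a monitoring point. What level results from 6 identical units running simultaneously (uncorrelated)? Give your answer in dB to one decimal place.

102.8 dB

N identical incoherent sources raise the level by 10·log₁₀ N.
L_total = 95 + 10·log₁₀(6) = 95 + 7.782 = 102.78 dB.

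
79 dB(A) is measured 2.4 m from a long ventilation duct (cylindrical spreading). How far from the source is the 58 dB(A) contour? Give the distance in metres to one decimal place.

302.1 m

For a line source L₁ − L₂ = 10·log₁₀(r₂/r₁), so r₂ = r₁·10^((L₁−L₂)/10).
r₂ = 2.4·10^((79−58)/10) = 2.4·10^(21.0/10) = 302.14 m.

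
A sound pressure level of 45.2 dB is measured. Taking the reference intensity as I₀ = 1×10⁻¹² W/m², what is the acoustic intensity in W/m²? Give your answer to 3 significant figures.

3.31e-08 W/m²

L = 10·log₁₀(I/I₀) ⇒ I = I₀·10^(L/10) = 10⁻¹² × 10^4.52.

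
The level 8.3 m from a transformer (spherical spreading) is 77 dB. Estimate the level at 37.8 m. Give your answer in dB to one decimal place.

Spherical spreading from a point source gives a 20·log₁₀(r₂/r₁) drop.
L₂ = 77 − 20·log₁₀(37.8/8.3) = 77 − 13.168 = 63.83 dB.

63.8 dB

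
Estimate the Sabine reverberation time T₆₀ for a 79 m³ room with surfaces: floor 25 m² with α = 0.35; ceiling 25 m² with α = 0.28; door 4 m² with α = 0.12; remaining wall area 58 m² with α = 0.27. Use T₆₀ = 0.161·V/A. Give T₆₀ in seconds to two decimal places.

Summing Sᵢαᵢ: 25·0.35 + 25·0.28 + 4·0.12 + 58·0.27 = 31.89 m².
T₆₀ = 0.161·V/A = 0.161·79/31.89 = 0.399 s.

0.40 s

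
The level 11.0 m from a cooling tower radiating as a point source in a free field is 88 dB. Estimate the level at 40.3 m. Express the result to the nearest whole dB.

Point-source attenuation: ΔL = 20·log₁₀(r₂/r₁) = 20·log₁₀(40.3/11.0) = 11.278 dB.
L₂ = 88 − 20·log₁₀(40.3/11.0) = 88 − 11.278 = 76.72 dB.

77 dB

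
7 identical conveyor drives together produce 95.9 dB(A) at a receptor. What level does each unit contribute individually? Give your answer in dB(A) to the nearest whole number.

7 equal contributions raise the level by 10·log₁₀ 7 = 8.451 dB, so each unit alone gives 95.9 − 8.451.

87 dB(A)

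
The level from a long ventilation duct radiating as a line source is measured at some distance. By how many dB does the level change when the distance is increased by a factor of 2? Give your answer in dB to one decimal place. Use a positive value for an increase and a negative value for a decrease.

-3.0 dB

With cylindrical spreading the level changes by −10·log₁₀(r₂/r₁).
ΔL = −10·log₁₀(2) = -3.01 dB.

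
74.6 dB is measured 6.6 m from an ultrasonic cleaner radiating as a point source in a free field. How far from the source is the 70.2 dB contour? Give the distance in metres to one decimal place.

Point-source spreading drops the level by 20·log₁₀(r₂/r₁); inverting, r₂/r₁ = 10^(ΔL/20).
r₂ = 6.6·10^((74.6−70.2)/20) = 6.6·10^(4.4/20) = 10.95 m.

11.0 m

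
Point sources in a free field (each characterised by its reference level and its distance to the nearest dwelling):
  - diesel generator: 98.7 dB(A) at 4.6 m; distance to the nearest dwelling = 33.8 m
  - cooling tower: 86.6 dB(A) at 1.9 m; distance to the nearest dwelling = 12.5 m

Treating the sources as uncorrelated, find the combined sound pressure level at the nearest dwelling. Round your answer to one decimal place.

Apply inverse-square spreading to bring every level to the receiver, then sum 10^(L/10).
diesel generator: 98.7 − 20·log₁₀(33.8/4.6) = 98.7 − 17.32 = 81.38 dB(A).
cooling tower: 86.6 − 20·log₁₀(12.5/1.9) = 86.6 − 16.36 = 70.24 dB(A).
Σ 10^(L/10) = 1.479e+08 → L_total = 10·log₁₀(1.479e+08) = 81.70 dB(A).

81.7 dB(A)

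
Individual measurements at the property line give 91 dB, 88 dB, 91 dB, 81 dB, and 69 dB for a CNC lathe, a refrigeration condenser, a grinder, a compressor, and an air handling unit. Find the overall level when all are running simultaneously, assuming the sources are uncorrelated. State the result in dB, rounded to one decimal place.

95.2 dB

For uncorrelated sources the intensities add, so convert each level to linear form, sum, and take 10·log₁₀ of the total.
Σ 10^(L/10) = 10^(91/10) + 10^(88/10) + 10^(91/10) + 10^(81/10) + 10^(69/10) = 3.283e+09.
L_total = 10·log₁₀(3.283e+09) = 95.16 dB.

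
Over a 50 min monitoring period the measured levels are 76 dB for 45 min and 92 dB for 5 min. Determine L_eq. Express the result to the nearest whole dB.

Weight each interval's intensity by its duration and average over T = 50 min:
Σ tᵢ·10^(Lᵢ/10) = 45·10^(76/10) + 5·10^(92/10) = 9.716e+09.
L_eq = 10·log₁₀(9.716e+09/50) = 82.89 dB.

83 dB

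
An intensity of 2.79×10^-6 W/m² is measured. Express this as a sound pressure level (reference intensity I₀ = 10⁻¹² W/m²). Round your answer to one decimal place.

64.5 dB

L = 10·log₁₀(I/I₀) = 10·log₁₀(2.79×10^-6/10⁻¹²) = 10·log₁₀(2.79×10^6).
L = 10·(0.4456 + 6) = 64.46 dB.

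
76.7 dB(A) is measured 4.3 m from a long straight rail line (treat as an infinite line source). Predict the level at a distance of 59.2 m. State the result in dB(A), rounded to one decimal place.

For a line source, L₂ = L₁ − 10·log₁₀(r₂/r₁).
L₂ = 76.7 − 10·log₁₀(59.2/4.3) = 76.7 − 11.389 = 65.31 dB(A).

65.3 dB(A)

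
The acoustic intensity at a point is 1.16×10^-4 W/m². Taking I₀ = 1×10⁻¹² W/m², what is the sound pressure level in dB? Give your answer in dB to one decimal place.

L = 10·log₁₀(I/I₀) = 10·log₁₀(1.16×10^-4/10⁻¹²) = 10·log₁₀(1.16×10^8).
L = 10·(0.0645 + 8) = 80.64 dB.

80.6 dB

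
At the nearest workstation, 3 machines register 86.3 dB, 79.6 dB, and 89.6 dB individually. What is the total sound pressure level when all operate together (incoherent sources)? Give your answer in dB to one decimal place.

Incoherent sources combine by intensity addition: L_total = 10·log₁₀(Σ 10^(L_i/10)).
Σ 10^(L/10) = 10^(86.3/10) + 10^(79.6/10) + 10^(89.6/10) = 1.430e+09.
L_total = 10·log₁₀(1.430e+09) = 91.55 dB.

91.6 dB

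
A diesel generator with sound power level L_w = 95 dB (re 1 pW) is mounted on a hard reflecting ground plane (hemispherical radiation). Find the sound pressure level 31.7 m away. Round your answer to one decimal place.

57.0 dB

The power spreads over a hemisphere of area 2π·r², so L_p = L_w − 10·log₁₀(2π·r²).
2π·r² = 6314 m², 10·log₁₀ of that is 38.003 dB.
L_p = 95 − 38.003 = 57.00 dB.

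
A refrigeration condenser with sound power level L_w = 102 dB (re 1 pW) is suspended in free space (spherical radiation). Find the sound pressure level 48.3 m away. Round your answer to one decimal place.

L_p = L_w − 10·log₁₀(4π·r²) with r = 48.3 m.
4π·r² = 2.932e+04 m², 10·log₁₀ of that is 44.671 dB.
L_p = 102 − 44.671 = 57.33 dB.

57.3 dB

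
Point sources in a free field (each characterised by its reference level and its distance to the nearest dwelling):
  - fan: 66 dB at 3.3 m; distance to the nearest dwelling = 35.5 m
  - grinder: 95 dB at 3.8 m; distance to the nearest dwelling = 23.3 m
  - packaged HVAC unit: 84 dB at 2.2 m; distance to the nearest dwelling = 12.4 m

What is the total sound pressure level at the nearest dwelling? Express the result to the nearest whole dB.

First find each source's level at the receiver (point-source: −20·log₁₀(r/r_ref)), then combine on an intensity basis.
fan: 66 − 20·log₁₀(35.5/3.3) = 66 − 20.63 = 45.37 dB.
grinder: 95 − 20·log₁₀(23.3/3.8) = 95 − 15.75 = 79.25 dB.
packaged HVAC unit: 84 − 20·log₁₀(12.4/2.2) = 84 − 15.02 = 68.98 dB.
Σ 10^(L/10) = 9.205e+07 → L_total = 10·log₁₀(9.205e+07) = 79.64 dB.

80 dB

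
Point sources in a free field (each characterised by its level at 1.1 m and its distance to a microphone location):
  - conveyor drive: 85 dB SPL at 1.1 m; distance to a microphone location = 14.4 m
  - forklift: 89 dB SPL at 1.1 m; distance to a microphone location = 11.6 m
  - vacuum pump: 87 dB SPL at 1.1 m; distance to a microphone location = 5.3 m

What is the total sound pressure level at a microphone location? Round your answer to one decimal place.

Apply inverse-square spreading to bring every level to the receiver, then sum 10^(L/10).
conveyor drive: 85 − 20·log₁₀(14.4/1.1) = 85 − 22.34 = 62.66 dB SPL.
forklift: 89 − 20·log₁₀(11.6/1.1) = 89 − 20.46 = 68.54 dB SPL.
vacuum pump: 87 − 20·log₁₀(5.3/1.1) = 87 − 13.66 = 73.34 dB SPL.
Σ 10^(L/10) = 3.058e+07 → L_total = 10·log₁₀(3.058e+07) = 74.85 dB SPL.

74.9 dB SPL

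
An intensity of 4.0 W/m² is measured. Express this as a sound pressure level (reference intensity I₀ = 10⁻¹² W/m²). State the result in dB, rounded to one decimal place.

126.0 dB

Dividing by I₀ shifts the exponent by 12: I/I₀ = 4.0×10^12.
L = 10·(0.6021 + 12) = 126.02 dB.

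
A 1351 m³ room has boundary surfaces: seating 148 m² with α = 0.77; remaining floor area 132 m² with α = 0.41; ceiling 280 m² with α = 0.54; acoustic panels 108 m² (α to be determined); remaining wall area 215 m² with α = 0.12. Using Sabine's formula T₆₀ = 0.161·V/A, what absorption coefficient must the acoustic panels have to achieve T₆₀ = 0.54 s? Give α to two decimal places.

Required total absorption A = 0.161·1351/0.54 = 402.80 m².
Absorption from the other surfaces = 148·0.77 + 132·0.41 + 280·0.54 + 215·0.12 = 345.08 m², so the acoustic panels must supply 57.72 m² over 108 m².
α = 57.72/108 = 0.534.

0.53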